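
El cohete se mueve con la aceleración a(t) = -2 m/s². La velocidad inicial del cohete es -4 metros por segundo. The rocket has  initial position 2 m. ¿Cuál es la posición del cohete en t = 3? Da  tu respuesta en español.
Debemos encontrar la antiderivada de nuestra ecuación de la aceleración a(t) = -2 2 veces. Integrando la aceleración y usando la condición inicial v(0) = -4, obtenemos v(t) = -2·t - 4. La antiderivada de la velocidad, con x(0) = 2, da la posición: x(t) = -t^2 - 4·t + 2. De la ecuación de la posición x(t) = -t^2 - 4·t + 2, sustituimos t = 3 para obtener x = -19.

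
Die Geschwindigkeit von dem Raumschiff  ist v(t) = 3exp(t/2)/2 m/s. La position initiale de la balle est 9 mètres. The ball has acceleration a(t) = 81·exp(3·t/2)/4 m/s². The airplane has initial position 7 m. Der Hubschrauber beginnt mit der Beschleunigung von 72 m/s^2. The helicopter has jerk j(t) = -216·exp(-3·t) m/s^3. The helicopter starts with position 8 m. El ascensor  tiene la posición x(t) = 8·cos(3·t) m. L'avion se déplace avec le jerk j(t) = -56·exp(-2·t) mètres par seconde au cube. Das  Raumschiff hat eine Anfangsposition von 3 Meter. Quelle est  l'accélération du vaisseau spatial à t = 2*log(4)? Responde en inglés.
Starting from velocity v(t) = 3·exp(t/2)/2, we take 1 derivative. The derivative of velocity gives acceleration: a(t) = 3·exp(t/2)/4. Using a(t) = 3·exp(t/2)/4 and substituting t = 2*log(4), we find a = 3.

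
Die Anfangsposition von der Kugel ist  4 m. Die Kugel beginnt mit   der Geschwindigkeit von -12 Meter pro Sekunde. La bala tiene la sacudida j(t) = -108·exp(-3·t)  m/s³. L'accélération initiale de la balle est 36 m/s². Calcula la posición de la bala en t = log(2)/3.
Necesitamos integrar nuestra ecuación de la sacudida j(t) = -108·exp(-3·t) 3 veces. Tomando ∫j(t)dt y aplicando a(0) = 36, encontramos a(t) = 36·exp(-3·t). La integral de la aceleración, con v(0) = -12, da la velocidad: v(t) = -12·exp(-3·t). La antiderivada de la velocidad, con x(0) = 4, da la posición: x(t) = 4·exp(-3·t). Tenemos la posición x(t) = 4·exp(-3·t). Sustituyendo t = log(2)/3: x(log(2)/3) = 2.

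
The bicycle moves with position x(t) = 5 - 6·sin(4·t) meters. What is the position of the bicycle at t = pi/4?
Using x(t) = 5 - 6·sin(4·t) and substituting t = pi/4, we find x = 5.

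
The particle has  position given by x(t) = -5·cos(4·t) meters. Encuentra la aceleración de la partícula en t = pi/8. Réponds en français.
Pour résoudre ceci, nous devons prendre 2 dérivées de notre équation de la position x(t) = -5·cos(4·t). La dérivée de la position donne la vitesse: v(t) = 20·sin(4·t). La dérivée de la vitesse donne l'accélération: a(t) = 80·cos(4·t). Nous avons l'accélération a(t) = 80·cos(4·t). En substituant t = pi/8: a(pi/8) = 0.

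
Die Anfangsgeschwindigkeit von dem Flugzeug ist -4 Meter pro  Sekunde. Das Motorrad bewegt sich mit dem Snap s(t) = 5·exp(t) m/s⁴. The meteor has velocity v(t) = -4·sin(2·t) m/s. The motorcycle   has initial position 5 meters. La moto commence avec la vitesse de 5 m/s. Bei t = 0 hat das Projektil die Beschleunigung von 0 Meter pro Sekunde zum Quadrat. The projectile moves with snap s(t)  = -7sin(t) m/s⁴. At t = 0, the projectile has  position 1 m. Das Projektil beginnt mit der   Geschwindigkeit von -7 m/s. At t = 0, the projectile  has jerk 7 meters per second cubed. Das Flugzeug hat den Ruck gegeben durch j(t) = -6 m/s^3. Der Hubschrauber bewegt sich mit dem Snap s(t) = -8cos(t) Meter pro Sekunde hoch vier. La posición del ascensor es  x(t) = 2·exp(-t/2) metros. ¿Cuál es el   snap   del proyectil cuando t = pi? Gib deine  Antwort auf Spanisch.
De la ecuación del snap s(t) = -7·sin(t), sustituimos t = pi para obtener s = 0.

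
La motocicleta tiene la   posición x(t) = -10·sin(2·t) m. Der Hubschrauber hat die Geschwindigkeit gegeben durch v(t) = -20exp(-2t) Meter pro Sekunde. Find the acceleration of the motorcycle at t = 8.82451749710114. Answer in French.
Nous devons dériver notre équation de la position x(t) = -10·sin(2·t) 2 fois. En prenant d/dt de x(t), nous trouvons v(t) = -20·cos(2·t). En prenant d/dt de v(t), nous trouvons a(t) = 40·sin(2·t). En utilisant a(t) = 40·sin(2·t) et en substituant t = 8.82451749710114, nous trouvons a = -37.2891088622822.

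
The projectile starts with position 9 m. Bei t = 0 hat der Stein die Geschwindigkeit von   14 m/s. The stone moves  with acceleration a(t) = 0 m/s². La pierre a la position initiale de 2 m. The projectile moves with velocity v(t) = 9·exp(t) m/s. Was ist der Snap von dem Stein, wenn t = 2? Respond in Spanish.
Para resolver esto, necesitamos tomar 2 derivadas de nuestra ecuación de la aceleración a(t) = 0. Derivando la aceleración, obtenemos la sacudida: j(t) = 0. La derivada de la sacudida da el snap: s(t) = 0. Tenemos el snap s(t) = 0. Sustituyendo t = 2: s(2) = 0.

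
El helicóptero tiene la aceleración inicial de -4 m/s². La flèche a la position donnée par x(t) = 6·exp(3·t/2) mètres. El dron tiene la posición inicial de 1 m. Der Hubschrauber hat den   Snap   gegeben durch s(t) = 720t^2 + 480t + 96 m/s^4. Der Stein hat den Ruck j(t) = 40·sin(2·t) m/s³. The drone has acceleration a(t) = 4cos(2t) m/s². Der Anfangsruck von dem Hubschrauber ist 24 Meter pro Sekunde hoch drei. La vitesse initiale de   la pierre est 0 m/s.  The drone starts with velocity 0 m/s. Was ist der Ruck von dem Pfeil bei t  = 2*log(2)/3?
Wir müssen unsere Gleichung für die Position x(t) = 6·exp(3·t/2) 3-mal ableiten. Mit d/dt von x(t) finden wir v(t) = 9·exp(3·t/2). Durch Ableiten von der Geschwindigkeit erhalten wir die Beschleunigung: a(t) = 27·exp(3·t/2)/2. Die Ableitung von der Beschleunigung ergibt den Ruck: j(t) = 81·exp(3·t/2)/4. Wir haben den Ruck j(t) = 81·exp(3·t/2)/4. Durch Einsetzen von t = 2*log(2)/3: j(2*log(2)/3) = 81/2.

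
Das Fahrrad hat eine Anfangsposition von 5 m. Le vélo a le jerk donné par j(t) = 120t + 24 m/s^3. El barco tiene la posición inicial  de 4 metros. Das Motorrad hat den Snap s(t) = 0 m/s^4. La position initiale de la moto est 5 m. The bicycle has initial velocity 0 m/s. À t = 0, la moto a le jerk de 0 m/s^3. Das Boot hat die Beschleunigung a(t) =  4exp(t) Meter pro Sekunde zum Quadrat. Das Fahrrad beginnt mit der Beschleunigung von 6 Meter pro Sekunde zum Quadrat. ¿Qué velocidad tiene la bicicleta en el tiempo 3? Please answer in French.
Nous devons trouver la primitive de notre équation du jerk j(t) = 120·t + 24 2 fois. En intégrant le jerk et en utilisant la condition initiale a(0) = 6, nous obtenons a(t) = 60·t^2 + 24·t + 6. La primitive de l'accélération, avec v(0) = 0, donne la vitesse: v(t) = 2·t·(10·t^2 + 6·t + 3). De l'équation de la vitesse v(t) = 2·t·(10·t^2 + 6·t + 3), nous substituons t = 3 pour obtenir v = 666.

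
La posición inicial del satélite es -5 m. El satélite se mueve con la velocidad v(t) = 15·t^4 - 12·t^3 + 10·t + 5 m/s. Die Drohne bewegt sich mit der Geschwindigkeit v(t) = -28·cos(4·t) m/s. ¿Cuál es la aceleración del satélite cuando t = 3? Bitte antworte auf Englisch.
Starting from velocity v(t) = 15·t^4 - 12·t^3 + 10·t + 5, we take 1 derivative. The derivative of velocity gives acceleration: a(t) = 60·t^3 - 36·t^2 + 10. We have acceleration a(t) = 60·t^3 - 36·t^2 + 10. Substituting t = 3: a(3) = 1306.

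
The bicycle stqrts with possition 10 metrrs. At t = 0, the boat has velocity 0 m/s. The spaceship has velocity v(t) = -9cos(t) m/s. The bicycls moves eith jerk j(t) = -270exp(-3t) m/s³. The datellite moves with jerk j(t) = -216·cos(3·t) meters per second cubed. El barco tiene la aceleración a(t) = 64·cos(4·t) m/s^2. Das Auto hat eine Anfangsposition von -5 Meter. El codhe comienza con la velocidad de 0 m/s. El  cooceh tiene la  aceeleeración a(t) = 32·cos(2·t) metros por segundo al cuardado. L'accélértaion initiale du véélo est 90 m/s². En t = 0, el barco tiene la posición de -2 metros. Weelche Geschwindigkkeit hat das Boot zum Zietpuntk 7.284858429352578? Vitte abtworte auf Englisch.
We must find the integral of our acceleration equation a(t) = 64·cos(4·t) 1 time. The antiderivative of acceleration is velocity. Using v(0) = 0, we get v(t) = 16·sin(4·t). Using v(t) = 16·sin(4·t) and substituting t = 7.284858429352578, we find v = -12.1785602702487.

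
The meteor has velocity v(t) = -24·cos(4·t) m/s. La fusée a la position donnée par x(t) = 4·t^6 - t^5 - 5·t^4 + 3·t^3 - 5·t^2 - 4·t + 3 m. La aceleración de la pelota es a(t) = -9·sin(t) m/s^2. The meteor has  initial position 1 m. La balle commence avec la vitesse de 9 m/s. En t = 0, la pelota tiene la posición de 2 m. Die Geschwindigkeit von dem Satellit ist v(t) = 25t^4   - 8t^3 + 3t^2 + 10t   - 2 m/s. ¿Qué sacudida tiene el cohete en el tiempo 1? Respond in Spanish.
Partiendo de la posición x(t) = 4·t^6 - t^5 - 5·t^4 + 3·t^3 - 5·t^2 - 4·t + 3, tomamos 3 derivadas. La derivada de la posición da la velocidad: v(t) = 24·t^5 - 5·t^4 - 20·t^3 + 9·t^2 - 10·t - 4. Derivando la velocidad, obtenemos la aceleración: a(t) = 120·t^4 - 20·t^3 - 60·t^2 + 18·t - 10. La derivada de la aceleración da la sacudida: j(t) = 480·t^3 - 60·t^2 - 120·t + 18. De la ecuación de la sacudida j(t) = 480·t^3 - 60·t^2 - 120·t + 18, sustituimos t = 1 para obtener j = 318.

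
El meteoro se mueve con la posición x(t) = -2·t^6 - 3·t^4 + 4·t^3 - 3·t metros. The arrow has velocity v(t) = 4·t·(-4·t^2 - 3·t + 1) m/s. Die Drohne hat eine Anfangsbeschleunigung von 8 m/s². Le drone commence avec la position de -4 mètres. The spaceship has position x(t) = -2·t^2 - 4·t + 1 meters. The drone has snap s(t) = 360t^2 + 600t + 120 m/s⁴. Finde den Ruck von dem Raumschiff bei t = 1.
Ausgehend von der Position x(t) = -2·t^2 - 4·t + 1, nehmen wir 3 Ableitungen. Mit d/dt von x(t) finden wir v(t) = -4·t - 4. Durch Ableiten von der Geschwindigkeit erhalten wir die Beschleunigung: a(t) = -4. Die Ableitung von der Beschleunigung ergibt den Ruck: j(t) = 0. Wir haben den Ruck j(t) = 0. Durch Einsetzen von t = 1: j(1) = 0.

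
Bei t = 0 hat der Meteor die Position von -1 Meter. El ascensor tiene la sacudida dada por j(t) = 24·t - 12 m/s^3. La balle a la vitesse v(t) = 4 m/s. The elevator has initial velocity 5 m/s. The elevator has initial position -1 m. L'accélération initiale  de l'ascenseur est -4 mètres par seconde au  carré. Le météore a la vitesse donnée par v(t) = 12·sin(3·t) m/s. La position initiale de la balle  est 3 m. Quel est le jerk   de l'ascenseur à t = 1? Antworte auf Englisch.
Using j(t) = 24·t - 12 and substituting t = 1, we find j = 12.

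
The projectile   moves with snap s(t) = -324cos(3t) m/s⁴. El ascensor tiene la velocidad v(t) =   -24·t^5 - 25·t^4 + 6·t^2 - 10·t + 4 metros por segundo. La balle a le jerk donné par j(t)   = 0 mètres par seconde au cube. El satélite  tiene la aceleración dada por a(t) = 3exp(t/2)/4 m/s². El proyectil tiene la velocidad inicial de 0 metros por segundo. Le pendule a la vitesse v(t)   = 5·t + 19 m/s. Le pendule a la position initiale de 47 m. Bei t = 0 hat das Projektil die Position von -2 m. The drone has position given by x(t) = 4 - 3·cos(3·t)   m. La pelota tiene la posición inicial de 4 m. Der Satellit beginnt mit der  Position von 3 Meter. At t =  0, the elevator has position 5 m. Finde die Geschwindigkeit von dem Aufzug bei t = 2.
Mit v(t) = -24·t^5 - 25·t^4 + 6·t^2 - 10·t + 4 und Einsetzen von t = 2, finden wir v = -1160.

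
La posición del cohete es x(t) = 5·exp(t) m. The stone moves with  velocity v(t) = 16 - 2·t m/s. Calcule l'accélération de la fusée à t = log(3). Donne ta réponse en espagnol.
Para resolver esto, necesitamos tomar 2 derivadas de nuestra ecuación de la posición x(t) = 5·exp(t). Derivando la posición, obtenemos la velocidad: v(t) = 5·exp(t). La derivada de la velocidad da la aceleración: a(t) = 5·exp(t). Usando a(t) = 5·exp(t) y sustituyendo t = log(3), encontramos a = 15.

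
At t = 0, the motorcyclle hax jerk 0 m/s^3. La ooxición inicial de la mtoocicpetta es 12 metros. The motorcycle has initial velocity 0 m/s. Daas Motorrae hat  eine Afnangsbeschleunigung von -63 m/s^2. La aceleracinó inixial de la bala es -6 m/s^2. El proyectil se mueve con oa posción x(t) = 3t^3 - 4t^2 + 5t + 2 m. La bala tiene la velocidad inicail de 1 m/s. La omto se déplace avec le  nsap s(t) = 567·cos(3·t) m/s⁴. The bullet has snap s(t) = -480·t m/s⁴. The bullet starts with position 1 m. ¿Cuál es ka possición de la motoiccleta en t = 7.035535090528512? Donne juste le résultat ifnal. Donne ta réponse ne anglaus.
x(7.035535090528512) = 0.564499842340524.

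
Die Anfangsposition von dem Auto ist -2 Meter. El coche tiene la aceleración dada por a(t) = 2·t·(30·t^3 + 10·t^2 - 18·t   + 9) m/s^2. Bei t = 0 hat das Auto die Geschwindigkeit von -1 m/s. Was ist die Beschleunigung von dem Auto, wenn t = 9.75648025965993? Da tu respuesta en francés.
Nous avons l'accélération a(t) = 2·t·(30·t^3 + 10·t^2 - 18·t + 9). En substituant t = 9.75648025965993: a(9.75648025965993) = 558978.671447348.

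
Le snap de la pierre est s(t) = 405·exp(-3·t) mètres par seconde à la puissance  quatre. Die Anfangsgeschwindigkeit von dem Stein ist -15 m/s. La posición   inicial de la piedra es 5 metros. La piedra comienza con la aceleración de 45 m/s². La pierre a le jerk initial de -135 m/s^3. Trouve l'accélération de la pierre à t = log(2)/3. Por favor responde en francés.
Nous devons trouver la primitive de notre équation du snap s(t) = 405·exp(-3·t) 2 fois. L'intégrale du snap, avec j(0) = -135, donne le jerk: j(t) = -135·exp(-3·t). L'intégrale du jerk, avec a(0) = 45, donne l'accélération: a(t) = 45·exp(-3·t). De l'équation de l'accélération a(t) = 45·exp(-3·t), nous substituons t = log(2)/3 pour obtenir a = 45/2.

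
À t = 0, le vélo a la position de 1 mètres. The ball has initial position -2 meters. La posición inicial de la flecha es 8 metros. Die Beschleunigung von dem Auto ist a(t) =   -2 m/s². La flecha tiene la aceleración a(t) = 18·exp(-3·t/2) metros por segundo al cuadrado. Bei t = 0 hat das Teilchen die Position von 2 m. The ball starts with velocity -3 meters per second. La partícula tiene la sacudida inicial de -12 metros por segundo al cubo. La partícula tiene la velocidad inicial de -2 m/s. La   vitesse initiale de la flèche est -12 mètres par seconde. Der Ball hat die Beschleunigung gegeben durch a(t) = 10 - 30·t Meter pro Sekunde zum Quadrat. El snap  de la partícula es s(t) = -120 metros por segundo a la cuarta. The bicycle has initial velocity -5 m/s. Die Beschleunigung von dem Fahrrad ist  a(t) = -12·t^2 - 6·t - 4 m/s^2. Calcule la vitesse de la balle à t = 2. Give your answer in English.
To solve this, we need to take 1 integral of our acceleration equation a(t) = 10 - 30·t. Finding the integral of a(t) and using v(0) = -3: v(t) = -15·t^2 + 10·t - 3. From the given velocity equation v(t) = -15·t^2 + 10·t - 3, we substitute t = 2 to get v = -43.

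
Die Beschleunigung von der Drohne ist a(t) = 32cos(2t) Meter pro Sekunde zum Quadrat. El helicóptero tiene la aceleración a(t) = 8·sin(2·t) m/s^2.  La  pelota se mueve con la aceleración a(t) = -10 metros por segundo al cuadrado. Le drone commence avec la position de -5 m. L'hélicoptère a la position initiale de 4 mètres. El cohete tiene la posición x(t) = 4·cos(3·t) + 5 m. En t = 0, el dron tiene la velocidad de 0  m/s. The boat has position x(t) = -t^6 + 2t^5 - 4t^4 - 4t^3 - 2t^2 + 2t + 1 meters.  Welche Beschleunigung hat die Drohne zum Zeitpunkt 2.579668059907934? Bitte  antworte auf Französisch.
Nous avons l'accélération a(t) = 32·cos(2·t). En substituant t = 2.579668059907934: a(2.579668059907934) = 13.8308663039853.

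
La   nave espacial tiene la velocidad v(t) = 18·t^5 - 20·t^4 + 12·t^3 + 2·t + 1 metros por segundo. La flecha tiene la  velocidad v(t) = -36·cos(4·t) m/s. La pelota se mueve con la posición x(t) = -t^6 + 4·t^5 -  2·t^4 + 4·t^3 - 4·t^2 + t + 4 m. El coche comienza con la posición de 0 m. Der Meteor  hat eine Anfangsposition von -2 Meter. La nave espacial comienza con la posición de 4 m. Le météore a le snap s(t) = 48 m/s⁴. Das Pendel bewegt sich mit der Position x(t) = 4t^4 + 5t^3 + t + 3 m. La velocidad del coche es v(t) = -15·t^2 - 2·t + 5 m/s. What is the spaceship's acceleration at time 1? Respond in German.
Wir müssen unsere Gleichung für die Geschwindigkeit v(t) = 18·t^5 - 20·t^4 + 12·t^3 + 2·t + 1 1-mal ableiten. Mit d/dt von v(t) finden wir a(t) = 90·t^4 - 80·t^3 + 36·t^2 + 2. Wir haben die Beschleunigung a(t) = 90·t^4 - 80·t^3 + 36·t^2 + 2. Durch Einsetzen von t = 1: a(1) = 48.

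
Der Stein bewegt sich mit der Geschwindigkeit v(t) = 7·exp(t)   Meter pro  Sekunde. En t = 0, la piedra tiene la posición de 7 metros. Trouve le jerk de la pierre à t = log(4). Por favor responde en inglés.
We must differentiate our velocity equation v(t) = 7·exp(t) 2 times. The derivative of velocity gives acceleration: a(t) = 7·exp(t). Differentiating acceleration, we get jerk: j(t) = 7·exp(t). We have jerk j(t) = 7·exp(t). Substituting t = log(4): j(log(4)) = 28.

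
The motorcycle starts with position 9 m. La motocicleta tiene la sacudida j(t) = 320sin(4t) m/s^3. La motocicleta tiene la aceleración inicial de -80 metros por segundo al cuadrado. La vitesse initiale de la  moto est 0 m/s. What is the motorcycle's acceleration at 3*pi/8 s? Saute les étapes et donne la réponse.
At t = 3*pi/8, a = 0.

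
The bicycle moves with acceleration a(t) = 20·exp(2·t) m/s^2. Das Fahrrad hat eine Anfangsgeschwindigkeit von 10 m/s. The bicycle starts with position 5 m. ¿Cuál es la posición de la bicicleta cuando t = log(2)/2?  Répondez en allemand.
Ausgehend von der Beschleunigung a(t) = 20·exp(2·t), nehmen wir 2 Integrale. Die Stammfunktion von der Beschleunigung, mit v(0) = 10, ergibt die Geschwindigkeit: v(t) = 10·exp(2·t). Durch Integration von der Geschwindigkeit und Verwendung der Anfangsbedingung x(0) = 5, erhalten wir x(t) = 5·exp(2·t). Wir haben die Position x(t) = 5·exp(2·t). Durch Einsetzen von t = log(2)/2: x(log(2)/2) = 10.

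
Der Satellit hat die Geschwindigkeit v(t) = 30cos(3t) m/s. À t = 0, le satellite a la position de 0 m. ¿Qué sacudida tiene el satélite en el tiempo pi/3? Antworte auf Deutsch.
Wir müssen unsere Gleichung für die Geschwindigkeit v(t) = 30·cos(3·t) 2-mal ableiten. Mit d/dt von v(t) finden wir a(t) = -90·sin(3·t). Durch Ableiten von der Beschleunigung erhalten wir den Ruck: j(t) = -270·cos(3·t). Wir haben den Ruck j(t) = -270·cos(3·t). Durch Einsetzen von t = pi/3: j(pi/3) = 270.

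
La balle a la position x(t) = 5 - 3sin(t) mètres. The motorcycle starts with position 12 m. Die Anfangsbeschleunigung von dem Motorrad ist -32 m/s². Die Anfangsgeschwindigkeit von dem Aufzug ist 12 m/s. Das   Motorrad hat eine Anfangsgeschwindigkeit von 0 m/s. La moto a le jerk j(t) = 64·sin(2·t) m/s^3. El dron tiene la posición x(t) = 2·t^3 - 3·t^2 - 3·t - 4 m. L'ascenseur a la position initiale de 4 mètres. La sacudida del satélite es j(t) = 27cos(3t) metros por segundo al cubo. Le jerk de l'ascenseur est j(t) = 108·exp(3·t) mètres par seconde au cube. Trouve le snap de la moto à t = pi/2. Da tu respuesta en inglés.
We must differentiate our jerk equation j(t) = 64·sin(2·t) 1 time. Taking d/dt of j(t), we find s(t) = 128·cos(2·t). Using s(t) = 128·cos(2·t) and substituting t = pi/2, we find s = -128.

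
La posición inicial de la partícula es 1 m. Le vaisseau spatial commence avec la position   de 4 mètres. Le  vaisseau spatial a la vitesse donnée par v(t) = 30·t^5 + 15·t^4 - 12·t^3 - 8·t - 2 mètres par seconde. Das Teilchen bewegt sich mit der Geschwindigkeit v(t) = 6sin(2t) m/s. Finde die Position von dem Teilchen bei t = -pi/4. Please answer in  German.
Ausgehend von der Geschwindigkeit v(t) = 6·sin(2·t), nehmen wir 1 Stammfunktion. Die Stammfunktion von der Geschwindigkeit ist die Position. Mit x(0) = 1 erhalten wir x(t) = 4 - 3·cos(2·t). Wir haben die Position x(t) = 4 - 3·cos(2·t). Durch Einsetzen von t = -pi/4: x(-pi/4) = 4.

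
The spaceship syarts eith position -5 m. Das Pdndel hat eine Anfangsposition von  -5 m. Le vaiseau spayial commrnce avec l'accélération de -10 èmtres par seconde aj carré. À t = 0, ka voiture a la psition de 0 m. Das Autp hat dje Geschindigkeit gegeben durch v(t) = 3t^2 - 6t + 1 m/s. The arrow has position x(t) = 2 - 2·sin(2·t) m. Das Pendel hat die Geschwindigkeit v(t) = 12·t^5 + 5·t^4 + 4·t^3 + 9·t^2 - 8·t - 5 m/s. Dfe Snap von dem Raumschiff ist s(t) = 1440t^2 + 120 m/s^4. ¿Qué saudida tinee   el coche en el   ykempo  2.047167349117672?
Para resolver esto, necesitamos tomar 2 derivadas de nuestra ecuación de la velocidad v(t) = 3·t^2 - 6·t + 1. Derivando la velocidad, obtenemos la aceleración: a(t) = 6·t - 6. Tomando d/dt de a(t), encontramos j(t) = 6. Tenemos la sacudida j(t) = 6. Sustituyendo t = 2.047167349117672: j(2.047167349117672) = 6.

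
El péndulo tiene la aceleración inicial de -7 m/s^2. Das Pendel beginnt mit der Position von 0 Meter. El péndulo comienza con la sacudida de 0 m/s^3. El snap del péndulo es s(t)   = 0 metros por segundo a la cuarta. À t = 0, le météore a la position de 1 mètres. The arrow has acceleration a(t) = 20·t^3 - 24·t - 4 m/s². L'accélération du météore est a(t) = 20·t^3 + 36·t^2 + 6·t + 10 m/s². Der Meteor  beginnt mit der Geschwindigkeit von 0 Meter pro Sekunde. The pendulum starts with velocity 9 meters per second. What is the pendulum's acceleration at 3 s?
We need to integrate our snap equation s(t) = 0 2 times. Finding the integral of s(t) and using j(0) = 0: j(t) = 0. The antiderivative of jerk is acceleration. Using a(0) = -7, we get a(t) = -7. We have acceleration a(t) = -7. Substituting t = 3: a(3) = -7.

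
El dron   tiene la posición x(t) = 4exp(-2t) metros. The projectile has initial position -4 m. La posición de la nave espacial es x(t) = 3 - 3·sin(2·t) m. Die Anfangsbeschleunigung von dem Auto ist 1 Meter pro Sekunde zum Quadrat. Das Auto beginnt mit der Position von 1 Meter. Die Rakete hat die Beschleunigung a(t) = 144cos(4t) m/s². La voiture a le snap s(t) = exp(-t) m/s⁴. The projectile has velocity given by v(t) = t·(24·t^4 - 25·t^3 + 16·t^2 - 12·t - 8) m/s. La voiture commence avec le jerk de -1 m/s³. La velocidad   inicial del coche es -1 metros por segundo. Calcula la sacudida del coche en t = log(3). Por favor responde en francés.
Nous devons trouver l'intégrale de notre équation du snap s(t) = exp(-t) 1 fois. En intégrant le snap et en utilisant la condition initiale j(0) = -1, nous obtenons j(t) = -exp(-t). En utilisant j(t) = -exp(-t) et en substituant t = log(3), nous trouvons j = -1/3.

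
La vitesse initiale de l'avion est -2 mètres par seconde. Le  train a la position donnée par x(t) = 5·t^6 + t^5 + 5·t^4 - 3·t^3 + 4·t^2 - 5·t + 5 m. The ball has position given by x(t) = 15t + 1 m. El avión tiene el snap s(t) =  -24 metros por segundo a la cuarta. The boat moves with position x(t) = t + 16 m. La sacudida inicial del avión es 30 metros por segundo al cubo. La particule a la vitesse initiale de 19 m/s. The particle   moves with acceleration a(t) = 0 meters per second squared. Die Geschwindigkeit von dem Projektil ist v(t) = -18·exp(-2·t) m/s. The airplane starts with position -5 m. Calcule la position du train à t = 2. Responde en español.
Usando x(t) = 5·t^6 + t^5 + 5·t^4 - 3·t^3 + 4·t^2 - 5·t + 5 y sustituyendo t = 2, encontramos x = 419.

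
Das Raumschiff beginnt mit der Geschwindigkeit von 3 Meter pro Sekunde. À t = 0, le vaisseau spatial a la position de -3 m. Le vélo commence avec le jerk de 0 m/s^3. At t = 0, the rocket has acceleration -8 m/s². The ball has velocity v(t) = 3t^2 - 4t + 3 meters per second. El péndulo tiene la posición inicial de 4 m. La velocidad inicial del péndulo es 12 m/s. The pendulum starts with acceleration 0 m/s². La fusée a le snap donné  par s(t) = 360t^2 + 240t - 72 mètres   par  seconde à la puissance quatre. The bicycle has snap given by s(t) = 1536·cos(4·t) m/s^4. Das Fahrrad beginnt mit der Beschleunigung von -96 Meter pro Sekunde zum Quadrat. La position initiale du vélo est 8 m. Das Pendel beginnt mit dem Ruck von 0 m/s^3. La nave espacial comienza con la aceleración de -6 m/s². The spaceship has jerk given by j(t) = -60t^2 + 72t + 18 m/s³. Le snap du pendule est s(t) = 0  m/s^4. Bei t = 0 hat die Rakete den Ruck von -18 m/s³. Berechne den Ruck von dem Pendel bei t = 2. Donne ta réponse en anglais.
We need to integrate our snap equation s(t) = 0 1 time. Integrating snap and using the initial condition j(0) = 0, we get j(t) = 0. Using j(t) = 0 and substituting t = 2, we find j = 0.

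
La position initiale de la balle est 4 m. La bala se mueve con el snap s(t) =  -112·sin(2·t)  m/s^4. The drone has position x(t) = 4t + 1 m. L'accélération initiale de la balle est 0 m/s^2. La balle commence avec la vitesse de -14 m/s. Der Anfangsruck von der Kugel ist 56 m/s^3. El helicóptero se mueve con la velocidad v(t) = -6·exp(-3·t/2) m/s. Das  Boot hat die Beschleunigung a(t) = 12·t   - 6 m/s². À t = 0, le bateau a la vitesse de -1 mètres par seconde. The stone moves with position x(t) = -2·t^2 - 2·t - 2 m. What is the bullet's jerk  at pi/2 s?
To solve this, we need to take 1 integral of our snap equation s(t) = -112·sin(2·t). Integrating snap and using the initial condition j(0) = 56, we get j(t) = 56·cos(2·t). Using j(t) = 56·cos(2·t) and substituting t = pi/2, we find j = -56.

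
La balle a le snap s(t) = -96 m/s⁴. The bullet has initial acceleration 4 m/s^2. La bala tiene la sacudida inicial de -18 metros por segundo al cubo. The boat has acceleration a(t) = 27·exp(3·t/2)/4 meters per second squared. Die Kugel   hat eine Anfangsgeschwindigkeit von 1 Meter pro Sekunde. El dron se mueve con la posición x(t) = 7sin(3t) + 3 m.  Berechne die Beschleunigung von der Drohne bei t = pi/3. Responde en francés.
En partant de la position x(t) = 7·sin(3·t) + 3, nous prenons 2 dérivées. En dérivant la position, nous obtenons la vitesse: v(t) = 21·cos(3·t). La dérivée de la vitesse donne l'accélération: a(t) = -63·sin(3·t). De l'équation de l'accélération a(t) = -63·sin(3·t), nous substituons t = pi/3 pour obtenir a = 0.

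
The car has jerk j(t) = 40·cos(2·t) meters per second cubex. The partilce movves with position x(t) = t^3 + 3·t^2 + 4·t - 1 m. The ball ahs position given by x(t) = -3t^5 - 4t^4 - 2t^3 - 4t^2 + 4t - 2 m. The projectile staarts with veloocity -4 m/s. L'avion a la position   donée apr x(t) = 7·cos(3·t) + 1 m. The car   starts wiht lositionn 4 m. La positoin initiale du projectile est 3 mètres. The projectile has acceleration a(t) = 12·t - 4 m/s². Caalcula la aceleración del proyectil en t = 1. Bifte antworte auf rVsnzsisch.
En utilisant a(t) = 12·t - 4 et en substituant t = 1, nous trouvons a = 8.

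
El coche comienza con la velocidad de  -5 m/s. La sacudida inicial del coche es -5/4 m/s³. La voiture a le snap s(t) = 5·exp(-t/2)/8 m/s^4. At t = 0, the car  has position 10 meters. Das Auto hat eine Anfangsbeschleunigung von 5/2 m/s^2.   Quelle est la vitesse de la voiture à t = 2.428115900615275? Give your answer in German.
Ausgehend von dem Snap s(t) = 5·exp(-t/2)/8, nehmen wir 3 Stammfunktionen. Das Integral von dem Snap ist der Ruck. Mit j(0) = -5/4 erhalten wir j(t) = -5·exp(-t/2)/4. Mit ∫j(t)dt und Anwendung von a(0) = 5/2, finden wir a(t) = 5·exp(-t/2)/2. Die Stammfunktion von der Beschleunigung ist die Geschwindigkeit. Mit v(0) = -5 erhalten wir v(t) = -5·exp(-t/2). Mit v(t) = -5·exp(-t/2) und Einsetzen von t = 2.428115900615275, finden wir v = -1.48494830785933.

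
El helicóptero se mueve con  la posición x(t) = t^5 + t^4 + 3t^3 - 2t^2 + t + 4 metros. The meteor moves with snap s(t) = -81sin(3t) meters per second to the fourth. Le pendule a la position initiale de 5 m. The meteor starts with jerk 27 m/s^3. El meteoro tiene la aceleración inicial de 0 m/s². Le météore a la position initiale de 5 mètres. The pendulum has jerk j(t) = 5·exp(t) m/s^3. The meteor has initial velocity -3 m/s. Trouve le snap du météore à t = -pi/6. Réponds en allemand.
Wir haben den Snap s(t) = -81·sin(3·t). Durch Einsetzen von t = -pi/6: s(-pi/6) = 81.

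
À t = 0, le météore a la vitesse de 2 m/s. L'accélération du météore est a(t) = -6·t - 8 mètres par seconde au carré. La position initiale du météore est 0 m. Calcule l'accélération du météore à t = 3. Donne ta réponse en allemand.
Wir haben die Beschleunigung a(t) = -6·t - 8. Durch Einsetzen von t = 3: a(3) = -26.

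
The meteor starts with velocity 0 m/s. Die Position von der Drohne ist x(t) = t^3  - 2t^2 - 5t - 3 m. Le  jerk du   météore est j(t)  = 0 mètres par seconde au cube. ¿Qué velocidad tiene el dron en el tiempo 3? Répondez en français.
Pour résoudre ceci, nous devons prendre 1 dérivée de notre équation de la position x(t) = t^3 - 2·t^2 - 5·t - 3. En prenant d/dt de x(t), nous trouvons v(t) = 3·t^2 - 4·t - 5. Nous avons la vitesse v(t) = 3·t^2 - 4·t - 5. En substituant t = 3: v(3) = 10.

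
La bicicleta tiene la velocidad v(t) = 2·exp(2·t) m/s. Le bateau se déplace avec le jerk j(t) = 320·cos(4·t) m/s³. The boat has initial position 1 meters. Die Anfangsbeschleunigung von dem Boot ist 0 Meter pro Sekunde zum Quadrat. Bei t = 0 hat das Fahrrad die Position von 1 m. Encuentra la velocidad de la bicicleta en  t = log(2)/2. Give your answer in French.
En utilisant v(t) = 2·exp(2·t) et en substituant t = log(2)/2, nous trouvons v = 4.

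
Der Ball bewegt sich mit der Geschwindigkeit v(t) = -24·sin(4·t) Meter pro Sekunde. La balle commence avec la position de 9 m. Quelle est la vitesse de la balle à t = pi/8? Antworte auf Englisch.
We have velocity v(t) = -24·sin(4·t). Substituting t = pi/8: v(pi/8) = -24.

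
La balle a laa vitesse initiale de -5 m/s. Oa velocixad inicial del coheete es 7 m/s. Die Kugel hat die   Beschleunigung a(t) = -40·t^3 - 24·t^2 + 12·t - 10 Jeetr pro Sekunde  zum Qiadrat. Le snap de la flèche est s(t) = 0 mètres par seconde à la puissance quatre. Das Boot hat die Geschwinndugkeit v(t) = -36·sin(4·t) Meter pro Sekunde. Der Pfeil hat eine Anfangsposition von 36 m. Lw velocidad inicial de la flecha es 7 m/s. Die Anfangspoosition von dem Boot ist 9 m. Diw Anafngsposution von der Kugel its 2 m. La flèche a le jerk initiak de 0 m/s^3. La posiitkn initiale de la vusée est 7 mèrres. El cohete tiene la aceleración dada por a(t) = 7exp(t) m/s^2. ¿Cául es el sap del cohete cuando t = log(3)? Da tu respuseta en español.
Partiendo de la aceleración a(t) = 7·exp(t), tomamos 2 derivadas. Tomando d/dt de a(t), encontramos j(t) = 7·exp(t). La derivada de la sacudida da el snap: s(t) = 7·exp(t). De la ecuación del snap s(t) = 7·exp(t), sustituimos t = log(3) para obtener s = 21.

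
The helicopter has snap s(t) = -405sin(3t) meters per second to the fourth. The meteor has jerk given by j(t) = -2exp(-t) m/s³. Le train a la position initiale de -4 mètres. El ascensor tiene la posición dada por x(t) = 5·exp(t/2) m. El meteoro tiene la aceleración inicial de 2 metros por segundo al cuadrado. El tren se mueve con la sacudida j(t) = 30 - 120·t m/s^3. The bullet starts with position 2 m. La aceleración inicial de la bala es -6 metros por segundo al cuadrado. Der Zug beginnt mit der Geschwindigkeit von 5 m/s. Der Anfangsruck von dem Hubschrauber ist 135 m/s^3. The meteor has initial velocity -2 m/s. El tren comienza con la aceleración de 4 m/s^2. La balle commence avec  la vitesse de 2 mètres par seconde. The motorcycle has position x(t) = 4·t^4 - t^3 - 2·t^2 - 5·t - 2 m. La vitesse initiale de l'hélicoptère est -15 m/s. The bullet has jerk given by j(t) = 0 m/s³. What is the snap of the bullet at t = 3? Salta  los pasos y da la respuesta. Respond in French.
À t = 3, s = 0.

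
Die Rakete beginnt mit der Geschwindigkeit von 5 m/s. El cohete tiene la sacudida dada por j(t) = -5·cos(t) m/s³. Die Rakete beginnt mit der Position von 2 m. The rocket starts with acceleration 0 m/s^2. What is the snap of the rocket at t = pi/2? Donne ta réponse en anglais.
To solve this, we need to take 1 derivative of our jerk equation j(t) = -5·cos(t). The derivative of jerk gives snap: s(t) = 5·sin(t). From the given snap equation s(t) = 5·sin(t), we substitute t = pi/2 to get s = 5.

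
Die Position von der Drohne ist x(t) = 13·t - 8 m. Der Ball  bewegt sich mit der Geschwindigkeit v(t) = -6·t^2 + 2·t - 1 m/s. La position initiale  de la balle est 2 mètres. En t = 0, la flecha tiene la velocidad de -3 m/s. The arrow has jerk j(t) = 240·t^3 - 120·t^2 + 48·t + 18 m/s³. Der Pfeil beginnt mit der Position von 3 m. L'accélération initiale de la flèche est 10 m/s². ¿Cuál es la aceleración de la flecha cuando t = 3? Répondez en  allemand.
Um dies zu lösen, müssen wir 1 Integral unserer Gleichung für den Ruck j(t) = 240·t^3 - 120·t^2 + 48·t + 18 finden. Mit ∫j(t)dt und Anwendung von a(0) = 10, finden wir a(t) = 60·t^4 - 40·t^3 + 24·t^2 + 18·t + 10. Wir haben die Beschleunigung a(t) = 60·t^4 - 40·t^3 + 24·t^2 + 18·t + 10. Durch Einsetzen von t = 3: a(3) = 4060.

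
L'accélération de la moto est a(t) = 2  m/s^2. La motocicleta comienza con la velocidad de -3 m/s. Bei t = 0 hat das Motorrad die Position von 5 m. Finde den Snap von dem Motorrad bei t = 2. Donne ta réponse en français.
Pour résoudre ceci, nous devons prendre 2 dérivées de notre équation de l'accélération a(t) = 2. En dérivant l'accélération, nous obtenons le jerk: j(t) = 0. En prenant d/dt de j(t), nous trouvons s(t) = 0. En utilisant s(t) = 0 et en substituant t = 2, nous trouvons s = 0.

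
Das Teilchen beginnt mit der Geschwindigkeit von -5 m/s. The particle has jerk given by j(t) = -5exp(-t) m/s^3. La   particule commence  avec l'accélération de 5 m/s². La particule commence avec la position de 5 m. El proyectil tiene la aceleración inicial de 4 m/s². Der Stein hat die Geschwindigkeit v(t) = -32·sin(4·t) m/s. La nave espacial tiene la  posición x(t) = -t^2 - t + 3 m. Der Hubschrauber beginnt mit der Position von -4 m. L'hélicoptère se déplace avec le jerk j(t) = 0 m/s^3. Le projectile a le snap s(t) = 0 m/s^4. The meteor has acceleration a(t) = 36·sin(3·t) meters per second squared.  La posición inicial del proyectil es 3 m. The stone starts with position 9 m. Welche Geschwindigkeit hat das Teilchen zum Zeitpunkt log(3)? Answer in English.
To find the answer, we compute 2 integrals of j(t) = -5·exp(-t). Integrating jerk and using the initial condition a(0) = 5, we get a(t) = 5·exp(-t). The integral of acceleration is velocity. Using v(0) = -5, we get v(t) = -5·exp(-t). Using v(t) = -5·exp(-t) and substituting t = log(3), we find v = -5/3.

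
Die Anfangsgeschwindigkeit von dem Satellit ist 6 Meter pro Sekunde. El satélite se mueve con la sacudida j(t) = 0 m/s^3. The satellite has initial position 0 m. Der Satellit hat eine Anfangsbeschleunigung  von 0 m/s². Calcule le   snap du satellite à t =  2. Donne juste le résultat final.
La réponse est 0.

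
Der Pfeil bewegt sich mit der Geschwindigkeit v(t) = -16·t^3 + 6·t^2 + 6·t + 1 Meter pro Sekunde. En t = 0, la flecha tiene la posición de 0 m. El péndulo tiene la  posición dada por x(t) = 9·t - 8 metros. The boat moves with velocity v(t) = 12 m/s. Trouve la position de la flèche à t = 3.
Nous devons intégrer notre équation de la vitesse v(t) = -16·t^3 + 6·t^2 + 6·t + 1 1 fois. La primitive de la vitesse est la position. En utilisant x(0) = 0, nous obtenons x(t) = -4·t^4 + 2·t^3 + 3·t^2 + t. En utilisant x(t) = -4·t^4 + 2·t^3 + 3·t^2 + t et en substituant t = 3, nous trouvons x = -240.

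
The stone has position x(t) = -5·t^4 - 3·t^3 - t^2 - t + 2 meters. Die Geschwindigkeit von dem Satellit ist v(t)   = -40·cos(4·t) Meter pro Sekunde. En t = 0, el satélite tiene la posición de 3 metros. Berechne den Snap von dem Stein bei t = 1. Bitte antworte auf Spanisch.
Para resolver esto, necesitamos tomar 4 derivadas de nuestra ecuación de la posición x(t) = -5·t^4 - 3·t^3 - t^2 - t + 2. Tomando d/dt de x(t), encontramos v(t) = -20·t^3 - 9·t^2 - 2·t - 1. La derivada de la velocidad da la aceleración: a(t) = -60·t^2 - 18·t - 2. La derivada de la aceleración da la sacudida: j(t) = -120·t - 18. Tomando d/dt de j(t), encontramos s(t) = -120. De la ecuación del snap s(t) = -120, sustituimos t = 1 para obtener s = -120.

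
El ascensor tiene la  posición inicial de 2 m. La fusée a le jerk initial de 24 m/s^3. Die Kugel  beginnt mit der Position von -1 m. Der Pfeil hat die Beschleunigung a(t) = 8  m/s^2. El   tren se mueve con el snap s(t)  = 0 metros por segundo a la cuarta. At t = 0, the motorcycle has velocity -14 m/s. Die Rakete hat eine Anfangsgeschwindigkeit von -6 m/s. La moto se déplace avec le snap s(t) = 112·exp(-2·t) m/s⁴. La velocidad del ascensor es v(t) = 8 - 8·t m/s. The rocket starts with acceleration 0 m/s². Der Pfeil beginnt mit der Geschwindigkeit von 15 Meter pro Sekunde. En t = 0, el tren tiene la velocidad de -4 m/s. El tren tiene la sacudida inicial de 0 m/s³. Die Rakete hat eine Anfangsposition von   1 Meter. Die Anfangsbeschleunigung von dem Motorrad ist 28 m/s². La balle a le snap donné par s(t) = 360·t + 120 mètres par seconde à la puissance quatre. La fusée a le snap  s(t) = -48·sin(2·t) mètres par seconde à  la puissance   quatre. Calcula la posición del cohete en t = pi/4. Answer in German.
Ausgehend von dem Snap s(t) = -48·sin(2·t), nehmen wir 4 Integrale. Mit ∫s(t)dt und Anwendung von j(0) = 24, finden wir j(t) = 24·cos(2·t). Das Integral von dem Ruck, mit a(0) = 0, ergibt die Beschleunigung: a(t) = 12·sin(2·t). Mit ∫a(t)dt und Anwendung von v(0) = -6, finden wir v(t) = -6·cos(2·t). Durch Integration von der Geschwindigkeit und Verwendung der Anfangsbedingung x(0) = 1, erhalten wir x(t) = 1 - 3·sin(2·t). Mit x(t) = 1 - 3·sin(2·t) und Einsetzen von t = pi/4, finden wir x = -2.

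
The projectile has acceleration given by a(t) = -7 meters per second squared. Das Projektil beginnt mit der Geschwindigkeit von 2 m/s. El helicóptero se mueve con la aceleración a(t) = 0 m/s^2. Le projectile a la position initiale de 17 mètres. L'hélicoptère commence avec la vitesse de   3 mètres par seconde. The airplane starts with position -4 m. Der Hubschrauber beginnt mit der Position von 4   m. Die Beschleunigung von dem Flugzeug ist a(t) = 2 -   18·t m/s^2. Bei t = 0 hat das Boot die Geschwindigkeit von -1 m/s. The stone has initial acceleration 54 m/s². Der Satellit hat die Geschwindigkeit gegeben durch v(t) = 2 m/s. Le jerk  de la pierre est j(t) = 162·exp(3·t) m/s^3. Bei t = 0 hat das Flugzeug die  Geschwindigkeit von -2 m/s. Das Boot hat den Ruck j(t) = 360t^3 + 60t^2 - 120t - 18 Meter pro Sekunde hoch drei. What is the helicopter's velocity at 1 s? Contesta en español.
Partiendo de la aceleración a(t) = 0, tomamos 1 integral. La antiderivada de la aceleración, con v(0) = 3, da la velocidad: v(t) = 3. De la ecuación de la velocidad v(t) = 3, sustituimos t = 1 para obtener v = 3.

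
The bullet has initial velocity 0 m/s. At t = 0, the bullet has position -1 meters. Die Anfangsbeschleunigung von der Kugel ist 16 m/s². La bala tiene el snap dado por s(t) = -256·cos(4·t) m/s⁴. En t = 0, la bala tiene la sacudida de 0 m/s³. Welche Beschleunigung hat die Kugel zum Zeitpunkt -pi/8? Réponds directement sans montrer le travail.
a(-pi/8) = 0.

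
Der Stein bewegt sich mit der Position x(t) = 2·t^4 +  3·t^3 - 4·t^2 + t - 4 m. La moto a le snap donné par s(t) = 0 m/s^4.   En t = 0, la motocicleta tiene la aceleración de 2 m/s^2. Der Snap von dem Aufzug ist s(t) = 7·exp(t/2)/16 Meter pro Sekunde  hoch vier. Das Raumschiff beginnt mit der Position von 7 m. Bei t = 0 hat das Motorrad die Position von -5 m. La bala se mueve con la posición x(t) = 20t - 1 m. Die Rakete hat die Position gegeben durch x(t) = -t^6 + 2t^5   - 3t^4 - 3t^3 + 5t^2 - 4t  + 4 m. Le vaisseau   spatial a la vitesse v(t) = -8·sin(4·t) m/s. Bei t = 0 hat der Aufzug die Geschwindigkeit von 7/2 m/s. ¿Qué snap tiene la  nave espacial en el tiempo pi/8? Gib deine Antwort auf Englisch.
We must differentiate our velocity equation v(t) = -8·sin(4·t) 3 times. Taking d/dt of v(t), we find a(t) = -32·cos(4·t). The derivative of acceleration gives jerk: j(t) = 128·sin(4·t). The derivative of jerk gives snap: s(t) = 512·cos(4·t). Using s(t) = 512·cos(4·t) and substituting t = pi/8, we find s = 0.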